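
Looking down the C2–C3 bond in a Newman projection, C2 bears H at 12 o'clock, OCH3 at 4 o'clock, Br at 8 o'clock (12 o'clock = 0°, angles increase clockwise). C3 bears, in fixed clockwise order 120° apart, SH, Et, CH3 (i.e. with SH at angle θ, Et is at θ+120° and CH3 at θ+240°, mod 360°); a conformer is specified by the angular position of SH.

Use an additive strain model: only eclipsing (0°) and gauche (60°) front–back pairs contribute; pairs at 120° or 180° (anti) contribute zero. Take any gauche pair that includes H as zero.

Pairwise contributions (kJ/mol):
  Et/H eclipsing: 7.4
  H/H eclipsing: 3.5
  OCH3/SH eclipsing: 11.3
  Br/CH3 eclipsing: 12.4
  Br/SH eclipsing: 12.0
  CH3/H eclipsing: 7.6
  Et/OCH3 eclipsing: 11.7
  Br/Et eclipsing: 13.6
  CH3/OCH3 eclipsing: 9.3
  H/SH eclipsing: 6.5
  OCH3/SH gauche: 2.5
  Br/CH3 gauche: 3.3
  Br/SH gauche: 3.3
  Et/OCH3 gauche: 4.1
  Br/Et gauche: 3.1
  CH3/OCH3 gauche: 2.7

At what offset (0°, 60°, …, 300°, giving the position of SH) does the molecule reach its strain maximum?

120°

SH at 0° (eclipsed): H–SH eclipsed, OCH3–Et eclipsed, Br–CH3 eclipsed; 6.5 + 11.7 + 12.4 = 30.6 kJ/mol.
SH at 60° (staggered): OCH3–SH gauche, OCH3–Et gauche, Br–Et gauche, Br–CH3 gauche; 2.5 + 4.1 + 3.1 + 3.3 = 13.0 kJ/mol.
SH at 120° (eclipsed): H–CH3 eclipsed, OCH3–SH eclipsed, Br–Et eclipsed; 7.6 + 11.3 + 13.6 = 32.5 kJ/mol.
SH at 180° (staggered): OCH3–SH gauche, OCH3–CH3 gauche, Br–SH gauche, Br–Et gauche; 2.5 + 2.7 + 3.3 + 3.1 = 11.6 kJ/mol.
SH at 240° (eclipsed): H–Et eclipsed, OCH3–CH3 eclipsed, Br–SH eclipsed; 7.4 + 9.3 + 12.0 = 28.7 kJ/mol.
SH at 300° (staggered): OCH3–Et gauche, OCH3–CH3 gauche, Br–SH gauche, Br–CH3 gauche; 4.1 + 2.7 + 3.3 + 3.3 = 13.4 kJ/mol.
The maximum (32.5 kJ/mol) occurs with SH at 120°.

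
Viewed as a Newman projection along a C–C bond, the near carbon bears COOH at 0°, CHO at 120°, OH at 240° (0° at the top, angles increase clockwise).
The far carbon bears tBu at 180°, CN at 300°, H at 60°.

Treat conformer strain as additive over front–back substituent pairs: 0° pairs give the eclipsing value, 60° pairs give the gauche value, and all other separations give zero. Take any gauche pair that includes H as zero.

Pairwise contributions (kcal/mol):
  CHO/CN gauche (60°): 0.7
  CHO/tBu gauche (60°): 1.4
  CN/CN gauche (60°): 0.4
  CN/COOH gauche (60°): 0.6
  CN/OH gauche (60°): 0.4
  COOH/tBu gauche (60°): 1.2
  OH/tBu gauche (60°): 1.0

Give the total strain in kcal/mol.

3.4 kcal/mol

This conformer is staggered. COOH at 0° is gauche with CN at 300° (0.6); CHO at 120° is gauche with tBu at 180° (1.4); OH at 240° is gauche with tBu at 180° (1.0); OH at 240° is gauche with CN at 300° (0.4). Total 3.4 kcal/mol.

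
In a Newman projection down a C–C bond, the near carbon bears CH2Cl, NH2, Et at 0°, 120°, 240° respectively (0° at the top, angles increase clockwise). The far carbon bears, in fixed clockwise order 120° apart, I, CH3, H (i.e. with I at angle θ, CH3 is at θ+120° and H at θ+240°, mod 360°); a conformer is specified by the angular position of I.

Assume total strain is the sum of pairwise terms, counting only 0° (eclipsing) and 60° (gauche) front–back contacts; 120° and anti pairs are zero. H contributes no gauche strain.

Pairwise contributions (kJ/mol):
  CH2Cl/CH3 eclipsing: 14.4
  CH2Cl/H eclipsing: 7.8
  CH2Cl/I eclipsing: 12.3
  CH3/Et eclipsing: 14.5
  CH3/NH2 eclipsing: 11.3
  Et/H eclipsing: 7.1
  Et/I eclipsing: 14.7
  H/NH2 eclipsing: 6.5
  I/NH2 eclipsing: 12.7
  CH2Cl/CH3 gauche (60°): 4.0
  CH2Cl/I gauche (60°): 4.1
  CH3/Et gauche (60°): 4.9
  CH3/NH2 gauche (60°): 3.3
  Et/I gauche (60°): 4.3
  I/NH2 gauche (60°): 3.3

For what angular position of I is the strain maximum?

240°

I at 0° is eclipsed. CH2Cl at 0° is eclipsed with I at 0° (12.3); NH2 at 120° is eclipsed with CH3 at 120° (11.3); Et at 240° is eclipsed with H at 240° (7.1). Total 30.7 kJ/mol.
I at 60° is staggered. CH2Cl at 0° is gauche with I at 60° (4.1); NH2 at 120° is gauche with I at 60° (3.3); NH2 at 120° is gauche with CH3 at 180° (3.3); Et at 240° is gauche with CH3 at 180° (4.9). Total 15.6 kJ/mol.
I at 120° is eclipsed. CH2Cl at 0° is eclipsed with H at 0° (7.8); NH2 at 120° is eclipsed with I at 120° (12.7); Et at 240° is eclipsed with CH3 at 240° (14.5). Total 35.0 kJ/mol.
I at 180° is staggered. CH2Cl at 0° is gauche with CH3 at 300° (4.0); NH2 at 120° is gauche with I at 180° (3.3); Et at 240° is gauche with I at 180° (4.3); Et at 240° is gauche with CH3 at 300° (4.9). Total 16.5 kJ/mol.
I at 240° is eclipsed. CH2Cl at 0° is eclipsed with CH3 at 0° (14.4); NH2 at 120° is eclipsed with H at 120° (6.5); Et at 240° is eclipsed with I at 240° (14.7). Total 35.6 kJ/mol.
I at 300° is staggered. CH2Cl at 0° is gauche with I at 300° (4.1); CH2Cl at 0° is gauche with CH3 at 60° (4.0); NH2 at 120° is gauche with CH3 at 60° (3.3); Et at 240° is gauche with I at 300° (4.3). Total 15.7 kJ/mol.
The maximum (35.6 kJ/mol) occurs with I at 240°.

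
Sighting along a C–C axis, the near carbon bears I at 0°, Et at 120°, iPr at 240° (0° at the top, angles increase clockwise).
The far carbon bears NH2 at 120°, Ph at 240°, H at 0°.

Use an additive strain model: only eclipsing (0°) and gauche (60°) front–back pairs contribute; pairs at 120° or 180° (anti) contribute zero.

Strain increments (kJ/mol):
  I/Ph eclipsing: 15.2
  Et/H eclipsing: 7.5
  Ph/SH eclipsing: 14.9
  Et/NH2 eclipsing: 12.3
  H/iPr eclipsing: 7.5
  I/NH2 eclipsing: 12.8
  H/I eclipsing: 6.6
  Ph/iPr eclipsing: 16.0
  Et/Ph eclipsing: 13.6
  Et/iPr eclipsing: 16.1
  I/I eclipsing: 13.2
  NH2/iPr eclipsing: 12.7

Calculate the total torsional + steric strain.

This conformer is eclipsed. I at 0° is eclipsed with H at 0° (6.6); Et at 120° is eclipsed with NH2 at 120° (12.3); iPr at 240° is eclipsed with Ph at 240° (16.0). Total 34.9 kJ/mol.

34.9 kJ/mol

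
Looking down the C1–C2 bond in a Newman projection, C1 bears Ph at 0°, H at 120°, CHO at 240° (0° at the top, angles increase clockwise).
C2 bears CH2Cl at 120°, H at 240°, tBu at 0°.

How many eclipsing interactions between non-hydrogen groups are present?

1

Non-H eclipsing pairs: Ph(0°)/tBu(0°) — 1 interaction.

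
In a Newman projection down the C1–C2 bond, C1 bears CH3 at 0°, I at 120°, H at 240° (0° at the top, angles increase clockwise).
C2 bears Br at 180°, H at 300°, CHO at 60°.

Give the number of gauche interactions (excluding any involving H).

Non-H gauche pairs: CH3(0°)/CHO(60°); I(120°)/Br(180°); I(120°)/CHO(60°) — 3 interactions.

3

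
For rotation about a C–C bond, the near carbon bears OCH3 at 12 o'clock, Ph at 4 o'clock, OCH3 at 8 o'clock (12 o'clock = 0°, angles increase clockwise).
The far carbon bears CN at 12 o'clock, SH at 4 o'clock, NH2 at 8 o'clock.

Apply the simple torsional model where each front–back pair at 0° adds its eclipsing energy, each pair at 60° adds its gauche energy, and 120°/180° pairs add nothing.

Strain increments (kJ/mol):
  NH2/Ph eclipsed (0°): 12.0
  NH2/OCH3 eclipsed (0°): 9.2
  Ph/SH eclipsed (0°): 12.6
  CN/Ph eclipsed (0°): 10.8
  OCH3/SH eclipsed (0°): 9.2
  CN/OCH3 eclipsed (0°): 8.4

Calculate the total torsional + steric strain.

This conformer is eclipsed. OCH3 at 0° is eclipsed with CN at 0° (8.4); Ph at 120° is eclipsed with SH at 120° (12.6); OCH3 at 240° is eclipsed with NH2 at 240° (9.2). Total 30.2 kJ/mol.

30.2 kJ/mol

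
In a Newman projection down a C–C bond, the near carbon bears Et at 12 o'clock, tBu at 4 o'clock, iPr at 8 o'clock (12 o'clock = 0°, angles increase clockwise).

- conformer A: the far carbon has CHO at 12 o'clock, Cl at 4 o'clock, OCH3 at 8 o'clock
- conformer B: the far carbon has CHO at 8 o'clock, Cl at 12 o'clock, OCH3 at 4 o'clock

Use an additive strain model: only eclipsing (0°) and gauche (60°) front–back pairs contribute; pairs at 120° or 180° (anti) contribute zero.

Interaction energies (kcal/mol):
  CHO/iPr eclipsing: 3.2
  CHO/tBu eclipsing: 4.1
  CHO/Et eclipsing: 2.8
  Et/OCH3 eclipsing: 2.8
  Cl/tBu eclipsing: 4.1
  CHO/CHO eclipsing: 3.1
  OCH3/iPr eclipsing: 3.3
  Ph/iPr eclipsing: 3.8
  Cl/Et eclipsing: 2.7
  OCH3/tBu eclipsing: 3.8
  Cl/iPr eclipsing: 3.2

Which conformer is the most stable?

A (eclipsed): Et(0°)/CHO(0°) eclipsed 2.8; tBu(120°)/Cl(120°) eclipsed 4.1; iPr(240°)/OCH3(240°) eclipsed 3.3 → 10.2 kcal/mol.
B (eclipsed): Et(0°)/Cl(0°) eclipsed 2.7; tBu(120°)/OCH3(120°) eclipsed 3.8; iPr(240°)/CHO(240°) eclipsed 3.2 → 9.7 kcal/mol.
B has the lowest total (9.7 kcal/mol).

B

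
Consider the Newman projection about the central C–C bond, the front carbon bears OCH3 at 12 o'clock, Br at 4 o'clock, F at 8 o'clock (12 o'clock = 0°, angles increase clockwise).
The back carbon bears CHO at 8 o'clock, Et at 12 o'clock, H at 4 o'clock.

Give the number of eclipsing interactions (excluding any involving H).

Non-H eclipsing pairs: OCH3(0°)/Et(0°); F(240°)/CHO(240°) — 2 interactions.

2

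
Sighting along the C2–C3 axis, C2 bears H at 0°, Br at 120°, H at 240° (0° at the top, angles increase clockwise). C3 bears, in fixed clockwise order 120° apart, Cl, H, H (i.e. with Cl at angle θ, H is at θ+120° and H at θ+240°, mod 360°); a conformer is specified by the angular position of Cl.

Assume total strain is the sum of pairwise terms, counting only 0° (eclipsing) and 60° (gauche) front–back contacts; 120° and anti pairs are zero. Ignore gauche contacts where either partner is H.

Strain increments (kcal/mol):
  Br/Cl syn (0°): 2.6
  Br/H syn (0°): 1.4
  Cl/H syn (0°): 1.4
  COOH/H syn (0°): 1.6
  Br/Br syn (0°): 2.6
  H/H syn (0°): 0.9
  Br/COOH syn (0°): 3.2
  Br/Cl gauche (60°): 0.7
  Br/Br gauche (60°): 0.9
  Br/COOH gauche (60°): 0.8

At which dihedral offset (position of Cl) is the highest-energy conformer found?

Cl at 0° (eclipsed): H(0°)/Cl(0°) eclipsed 1.4; Br(120°)/H(120°) eclipsed 1.4; H(240°)/H(240°) eclipsed 0.9 → 3.7 kcal/mol.
Cl at 60° (staggered): Br(120°)/Cl(60°) gauche 0.7 → 0.7 kcal/mol.
Cl at 120° (eclipsed): H(0°)/H(0°) eclipsed 0.9; Br(120°)/Cl(120°) eclipsed 2.6; H(240°)/H(240°) eclipsed 0.9 → 4.4 kcal/mol.
Cl at 180° (staggered): Br(120°)/Cl(180°) gauche 0.7 → 0.7 kcal/mol.
Cl at 240° (eclipsed): H(0°)/H(0°) eclipsed 0.9; Br(120°)/H(120°) eclipsed 1.4; H(240°)/Cl(240°) eclipsed 1.4 → 3.7 kcal/mol.
Cl at 300° (staggered): no non-H gauche contacts → 0.0 kcal/mol.
The maximum (4.4 kcal/mol) occurs with Cl at 120°.

120°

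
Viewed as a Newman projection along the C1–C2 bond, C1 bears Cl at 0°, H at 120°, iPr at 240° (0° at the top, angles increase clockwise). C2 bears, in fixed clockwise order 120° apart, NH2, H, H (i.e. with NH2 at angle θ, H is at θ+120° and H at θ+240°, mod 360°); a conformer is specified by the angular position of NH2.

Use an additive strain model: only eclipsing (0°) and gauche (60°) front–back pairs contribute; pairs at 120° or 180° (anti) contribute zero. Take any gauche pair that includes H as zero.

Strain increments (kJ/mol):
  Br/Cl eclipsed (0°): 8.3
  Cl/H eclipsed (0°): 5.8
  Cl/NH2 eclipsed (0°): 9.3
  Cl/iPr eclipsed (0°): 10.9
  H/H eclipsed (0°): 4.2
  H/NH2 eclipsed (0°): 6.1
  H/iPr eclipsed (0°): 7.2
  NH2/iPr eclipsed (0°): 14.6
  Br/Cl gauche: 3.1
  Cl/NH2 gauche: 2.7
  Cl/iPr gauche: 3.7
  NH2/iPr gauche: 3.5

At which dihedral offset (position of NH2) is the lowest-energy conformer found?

60°

NH2 at 0° (eclipsed): Cl(0°)/NH2(0°) eclipsed 9.3; H(120°)/H(120°) eclipsed 4.2; iPr(240°)/H(240°) eclipsed 7.2 → 20.7 kJ/mol.
NH2 at 60° (staggered): Cl(0°)/NH2(60°) gauche 2.7 → 2.7 kJ/mol.
NH2 at 120° (eclipsed): Cl(0°)/H(0°) eclipsed 5.8; H(120°)/NH2(120°) eclipsed 6.1; iPr(240°)/H(240°) eclipsed 7.2 → 19.1 kJ/mol.
NH2 at 180° (staggered): iPr(240°)/NH2(180°) gauche 3.5 → 3.5 kJ/mol.
NH2 at 240° (eclipsed): Cl(0°)/H(0°) eclipsed 5.8; H(120°)/H(120°) eclipsed 4.2; iPr(240°)/NH2(240°) eclipsed 14.6 → 24.6 kJ/mol.
NH2 at 300° (staggered): Cl(0°)/NH2(300°) gauche 2.7; iPr(240°)/NH2(300°) gauche 3.5 → 6.2 kJ/mol.
The minimum (2.7 kJ/mol) occurs with NH2 at 60°.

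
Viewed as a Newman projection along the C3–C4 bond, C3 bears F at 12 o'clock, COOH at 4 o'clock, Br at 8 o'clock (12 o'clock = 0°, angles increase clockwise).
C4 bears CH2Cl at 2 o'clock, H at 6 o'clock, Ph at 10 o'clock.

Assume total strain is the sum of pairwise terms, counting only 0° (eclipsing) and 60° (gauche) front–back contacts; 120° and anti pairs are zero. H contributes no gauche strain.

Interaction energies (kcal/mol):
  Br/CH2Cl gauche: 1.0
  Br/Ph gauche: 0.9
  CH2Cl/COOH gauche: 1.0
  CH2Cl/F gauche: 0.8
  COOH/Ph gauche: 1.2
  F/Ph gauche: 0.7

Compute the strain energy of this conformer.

This conformer is staggered. F at 0° is gauche with CH2Cl at 60° (0.8); F at 0° is gauche with Ph at 300° (0.7); COOH at 120° is gauche with CH2Cl at 60° (1.0); Br at 240° is gauche with Ph at 300° (0.9). Total 3.4 kcal/mol.

3.4 kcal/mol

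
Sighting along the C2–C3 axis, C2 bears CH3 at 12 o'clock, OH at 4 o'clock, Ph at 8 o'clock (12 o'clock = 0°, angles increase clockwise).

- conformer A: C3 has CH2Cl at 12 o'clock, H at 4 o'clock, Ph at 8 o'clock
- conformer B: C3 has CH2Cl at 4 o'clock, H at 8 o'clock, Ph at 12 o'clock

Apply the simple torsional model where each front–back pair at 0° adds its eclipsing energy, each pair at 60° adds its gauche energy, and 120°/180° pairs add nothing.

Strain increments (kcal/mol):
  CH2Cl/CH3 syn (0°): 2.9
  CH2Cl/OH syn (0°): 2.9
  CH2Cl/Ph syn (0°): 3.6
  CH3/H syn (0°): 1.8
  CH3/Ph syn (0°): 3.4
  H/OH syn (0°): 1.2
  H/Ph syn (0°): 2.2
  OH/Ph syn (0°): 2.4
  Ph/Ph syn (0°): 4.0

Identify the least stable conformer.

B

A is eclipsed. CH3 at 0° is eclipsed with CH2Cl at 0° (2.9); OH at 120° is eclipsed with H at 120° (1.2); Ph at 240° is eclipsed with Ph at 240° (4.0). Total 8.1 kcal/mol.
B is eclipsed. CH3 at 0° is eclipsed with Ph at 0° (3.4); OH at 120° is eclipsed with CH2Cl at 120° (2.9); Ph at 240° is eclipsed with H at 240° (2.2). Total 8.5 kcal/mol.
B has the highest total (8.5 kcal/mol).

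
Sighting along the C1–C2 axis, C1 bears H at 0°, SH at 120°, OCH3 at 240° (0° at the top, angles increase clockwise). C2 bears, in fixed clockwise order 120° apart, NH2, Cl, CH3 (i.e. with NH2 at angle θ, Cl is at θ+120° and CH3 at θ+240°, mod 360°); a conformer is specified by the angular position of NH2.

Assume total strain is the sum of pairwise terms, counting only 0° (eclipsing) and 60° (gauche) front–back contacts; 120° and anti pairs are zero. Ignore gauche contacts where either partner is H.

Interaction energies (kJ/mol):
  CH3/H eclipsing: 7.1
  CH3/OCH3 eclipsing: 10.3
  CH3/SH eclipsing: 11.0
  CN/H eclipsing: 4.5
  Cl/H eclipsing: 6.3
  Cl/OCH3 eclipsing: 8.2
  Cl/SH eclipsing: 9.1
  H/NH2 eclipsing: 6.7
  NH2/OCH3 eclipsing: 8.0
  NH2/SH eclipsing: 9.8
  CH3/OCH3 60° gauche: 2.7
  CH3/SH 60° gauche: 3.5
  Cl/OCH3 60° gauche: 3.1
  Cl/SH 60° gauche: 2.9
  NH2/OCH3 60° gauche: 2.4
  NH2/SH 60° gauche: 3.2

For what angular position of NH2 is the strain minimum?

NH2 at 0° (eclipsed): H–NH2 eclipsed, SH–Cl eclipsed, OCH3–CH3 eclipsed; 6.7 + 9.1 + 10.3 = 26.1 kJ/mol.
NH2 at 60° (staggered): SH–NH2 gauche, SH–Cl gauche, OCH3–Cl gauche, OCH3–CH3 gauche; 3.2 + 2.9 + 3.1 + 2.7 = 11.9 kJ/mol.
NH2 at 120° (eclipsed): H–CH3 eclipsed, SH–NH2 eclipsed, OCH3–Cl eclipsed; 7.1 + 9.8 + 8.2 = 25.1 kJ/mol.
NH2 at 180° (staggered): SH–NH2 gauche, SH–CH3 gauche, OCH3–NH2 gauche, OCH3–Cl gauche; 3.2 + 3.5 + 2.4 + 3.1 = 12.2 kJ/mol.
NH2 at 240° (eclipsed): H–Cl eclipsed, SH–CH3 eclipsed, OCH3–NH2 eclipsed; 6.3 + 11.0 + 8.0 = 25.3 kJ/mol.
NH2 at 300° (staggered): SH–Cl gauche, SH–CH3 gauche, OCH3–NH2 gauche, OCH3–CH3 gauche; 2.9 + 3.5 + 2.4 + 2.7 = 11.5 kJ/mol.
The minimum (11.5 kJ/mol) occurs with NH2 at 300°.

300°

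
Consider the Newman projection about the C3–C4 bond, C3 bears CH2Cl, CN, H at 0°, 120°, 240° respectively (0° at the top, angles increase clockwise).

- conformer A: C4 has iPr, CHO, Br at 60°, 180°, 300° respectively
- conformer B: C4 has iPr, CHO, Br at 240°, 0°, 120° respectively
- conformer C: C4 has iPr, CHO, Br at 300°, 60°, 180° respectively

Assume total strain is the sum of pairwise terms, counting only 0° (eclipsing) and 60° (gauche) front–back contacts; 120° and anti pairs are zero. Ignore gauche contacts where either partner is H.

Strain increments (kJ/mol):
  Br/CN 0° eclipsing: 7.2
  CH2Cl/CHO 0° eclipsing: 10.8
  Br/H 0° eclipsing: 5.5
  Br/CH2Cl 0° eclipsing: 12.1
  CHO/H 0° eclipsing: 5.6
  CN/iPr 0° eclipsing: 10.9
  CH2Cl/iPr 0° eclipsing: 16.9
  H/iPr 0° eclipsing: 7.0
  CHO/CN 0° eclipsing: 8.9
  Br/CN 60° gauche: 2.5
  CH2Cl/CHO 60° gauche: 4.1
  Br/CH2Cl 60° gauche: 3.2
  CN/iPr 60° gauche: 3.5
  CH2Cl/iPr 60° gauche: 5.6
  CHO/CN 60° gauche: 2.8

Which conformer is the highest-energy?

A (staggered): CH2Cl–iPr gauche, CH2Cl–Br gauche, CN–iPr gauche, CN–CHO gauche; 5.6 + 3.2 + 3.5 + 2.8 = 15.1 kJ/mol.
B (eclipsed): CH2Cl–CHO eclipsed, CN–Br eclipsed, H–iPr eclipsed; 10.8 + 7.2 + 7.0 = 25.0 kJ/mol.
C (staggered): CH2Cl–iPr gauche, CH2Cl–CHO gauche, CN–CHO gauche, CN–Br gauche; 5.6 + 4.1 + 2.8 + 2.5 = 15.0 kJ/mol.
B has the highest total (25.0 kJ/mol).

B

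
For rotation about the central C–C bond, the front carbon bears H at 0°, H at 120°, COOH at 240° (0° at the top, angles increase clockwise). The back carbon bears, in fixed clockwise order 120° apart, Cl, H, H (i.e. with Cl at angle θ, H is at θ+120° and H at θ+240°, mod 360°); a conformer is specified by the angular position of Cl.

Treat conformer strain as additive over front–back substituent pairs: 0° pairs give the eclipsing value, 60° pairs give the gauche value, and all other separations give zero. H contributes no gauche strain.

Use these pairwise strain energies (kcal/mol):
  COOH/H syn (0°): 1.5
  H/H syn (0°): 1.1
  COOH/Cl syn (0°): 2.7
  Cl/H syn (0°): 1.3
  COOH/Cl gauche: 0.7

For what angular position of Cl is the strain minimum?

Cl at 0° (eclipsed): H(0°)/Cl(0°) eclipsed 1.3; H(120°)/H(120°) eclipsed 1.1; COOH(240°)/H(240°) eclipsed 1.5 → 3.9 kcal/mol.
Cl at 60° (staggered): no non-H gauche contacts → 0.0 kcal/mol.
Cl at 120° (eclipsed): H(0°)/H(0°) eclipsed 1.1; H(120°)/Cl(120°) eclipsed 1.3; COOH(240°)/H(240°) eclipsed 1.5 → 3.9 kcal/mol.
Cl at 180° (staggered): COOH(240°)/Cl(180°) gauche 0.7 → 0.7 kcal/mol.
Cl at 240° (eclipsed): H(0°)/H(0°) eclipsed 1.1; H(120°)/H(120°) eclipsed 1.1; COOH(240°)/Cl(240°) eclipsed 2.7 → 4.9 kcal/mol.
Cl at 300° (staggered): COOH(240°)/Cl(300°) gauche 0.7 → 0.7 kcal/mol.
The minimum (0.0 kcal/mol) occurs with Cl at 60°.

60°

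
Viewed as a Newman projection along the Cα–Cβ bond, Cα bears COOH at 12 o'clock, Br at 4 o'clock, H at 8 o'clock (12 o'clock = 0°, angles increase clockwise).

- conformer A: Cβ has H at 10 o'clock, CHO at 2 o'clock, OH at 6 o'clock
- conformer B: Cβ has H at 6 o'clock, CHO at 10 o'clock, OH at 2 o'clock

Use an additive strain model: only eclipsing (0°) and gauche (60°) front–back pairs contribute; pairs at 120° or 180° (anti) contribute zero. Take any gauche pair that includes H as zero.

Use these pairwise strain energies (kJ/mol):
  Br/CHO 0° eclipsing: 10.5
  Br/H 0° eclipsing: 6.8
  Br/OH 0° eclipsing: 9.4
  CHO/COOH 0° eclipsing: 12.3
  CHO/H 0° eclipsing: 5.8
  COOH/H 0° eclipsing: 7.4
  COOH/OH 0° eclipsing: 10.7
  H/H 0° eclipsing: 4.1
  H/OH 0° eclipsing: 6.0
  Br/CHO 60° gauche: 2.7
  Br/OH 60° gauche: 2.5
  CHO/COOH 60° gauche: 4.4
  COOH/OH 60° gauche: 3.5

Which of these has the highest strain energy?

B

A (staggered): COOH(0°)/CHO(60°) gauche 4.4; Br(120°)/CHO(60°) gauche 2.7; Br(120°)/OH(180°) gauche 2.5 → 9.6 kJ/mol.
B (staggered): COOH(0°)/CHO(300°) gauche 4.4; COOH(0°)/OH(60°) gauche 3.5; Br(120°)/OH(60°) gauche 2.5 → 10.4 kJ/mol.
B has the highest total (10.4 kJ/mol).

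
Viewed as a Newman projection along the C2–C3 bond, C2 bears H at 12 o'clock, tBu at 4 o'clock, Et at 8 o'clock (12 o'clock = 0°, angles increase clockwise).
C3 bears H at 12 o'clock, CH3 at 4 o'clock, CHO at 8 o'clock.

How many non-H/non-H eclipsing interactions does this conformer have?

Non-H eclipsing pairs: tBu(120°)/CH3(120°); Et(240°)/CHO(240°) — 2 interactions.

2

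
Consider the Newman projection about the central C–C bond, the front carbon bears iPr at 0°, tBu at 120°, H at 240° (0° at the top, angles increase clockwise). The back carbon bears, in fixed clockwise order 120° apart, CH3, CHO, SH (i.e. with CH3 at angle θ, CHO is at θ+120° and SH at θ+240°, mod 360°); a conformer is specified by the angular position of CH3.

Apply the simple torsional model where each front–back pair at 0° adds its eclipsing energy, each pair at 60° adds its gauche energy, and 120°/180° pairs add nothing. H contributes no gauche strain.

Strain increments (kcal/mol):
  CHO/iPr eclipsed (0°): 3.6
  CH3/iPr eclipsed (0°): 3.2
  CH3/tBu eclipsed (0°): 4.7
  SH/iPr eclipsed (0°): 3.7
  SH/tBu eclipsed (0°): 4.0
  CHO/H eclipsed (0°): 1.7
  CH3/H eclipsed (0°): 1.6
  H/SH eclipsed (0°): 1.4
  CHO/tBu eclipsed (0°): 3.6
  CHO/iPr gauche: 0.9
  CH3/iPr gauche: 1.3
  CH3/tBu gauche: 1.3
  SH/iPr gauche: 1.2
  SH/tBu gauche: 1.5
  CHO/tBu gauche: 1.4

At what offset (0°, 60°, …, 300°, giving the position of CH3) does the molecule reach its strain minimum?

CH3 at 0° (eclipsed): iPr–CH3 eclipsed, tBu–CHO eclipsed, H–SH eclipsed; 3.2 + 3.6 + 1.4 = 8.2 kcal/mol.
CH3 at 60° (staggered): iPr–CH3 gauche, iPr–SH gauche, tBu–CH3 gauche, tBu–CHO gauche; 1.3 + 1.2 + 1.3 + 1.4 = 5.2 kcal/mol.
CH3 at 120° (eclipsed): iPr–SH eclipsed, tBu–CH3 eclipsed, H–CHO eclipsed; 3.7 + 4.7 + 1.7 = 10.1 kcal/mol.
CH3 at 180° (staggered): iPr–CHO gauche, iPr–SH gauche, tBu–CH3 gauche, tBu–SH gauche; 0.9 + 1.2 + 1.3 + 1.5 = 4.9 kcal/mol.
CH3 at 240° (eclipsed): iPr–CHO eclipsed, tBu–SH eclipsed, H–CH3 eclipsed; 3.6 + 4.0 + 1.6 = 9.2 kcal/mol.
CH3 at 300° (staggered): iPr–CH3 gauche, iPr–CHO gauche, tBu–CHO gauche, tBu–SH gauche; 1.3 + 0.9 + 1.4 + 1.5 = 5.1 kcal/mol.
The minimum (4.9 kcal/mol) occurs with CH3 at 180°.

180°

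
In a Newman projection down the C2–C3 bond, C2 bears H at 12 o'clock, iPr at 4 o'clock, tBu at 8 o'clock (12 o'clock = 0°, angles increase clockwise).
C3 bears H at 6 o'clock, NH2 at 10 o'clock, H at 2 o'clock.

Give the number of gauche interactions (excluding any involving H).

1

Non-H gauche pairs: tBu(240°)/NH2(300°) — 1 interaction.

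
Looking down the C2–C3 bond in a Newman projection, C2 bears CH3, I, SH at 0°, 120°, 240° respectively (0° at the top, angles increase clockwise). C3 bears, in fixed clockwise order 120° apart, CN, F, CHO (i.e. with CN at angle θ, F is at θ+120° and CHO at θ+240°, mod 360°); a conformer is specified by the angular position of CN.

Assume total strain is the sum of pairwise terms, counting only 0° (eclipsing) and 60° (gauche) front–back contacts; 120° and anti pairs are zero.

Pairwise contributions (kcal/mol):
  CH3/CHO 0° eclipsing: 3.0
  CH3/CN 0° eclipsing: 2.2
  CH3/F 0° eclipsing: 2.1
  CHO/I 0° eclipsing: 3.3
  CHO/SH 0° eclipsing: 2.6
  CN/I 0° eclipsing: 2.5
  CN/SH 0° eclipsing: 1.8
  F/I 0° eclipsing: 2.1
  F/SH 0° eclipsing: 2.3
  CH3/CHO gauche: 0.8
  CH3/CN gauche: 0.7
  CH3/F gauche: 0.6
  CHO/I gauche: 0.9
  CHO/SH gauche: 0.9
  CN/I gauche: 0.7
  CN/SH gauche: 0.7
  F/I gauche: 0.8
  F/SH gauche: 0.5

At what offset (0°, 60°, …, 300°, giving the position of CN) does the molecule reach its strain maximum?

120°

CN at 0° (eclipsed): CH3(0°)/CN(0°) eclipsed 2.2; I(120°)/F(120°) eclipsed 2.1; SH(240°)/CHO(240°) eclipsed 2.6 → 6.9 kcal/mol.
CN at 60° (staggered): CH3(0°)/CN(60°) gauche 0.7; CH3(0°)/CHO(300°) gauche 0.8; I(120°)/CN(60°) gauche 0.7; I(120°)/F(180°) gauche 0.8; SH(240°)/F(180°) gauche 0.5; SH(240°)/CHO(300°) gauche 0.9 → 4.4 kcal/mol.
CN at 120° (eclipsed): CH3(0°)/CHO(0°) eclipsed 3.0; I(120°)/CN(120°) eclipsed 2.5; SH(240°)/F(240°) eclipsed 2.3 → 7.8 kcal/mol.
CN at 180° (staggered): CH3(0°)/F(300°) gauche 0.6; CH3(0°)/CHO(60°) gauche 0.8; I(120°)/CN(180°) gauche 0.7; I(120°)/CHO(60°) gauche 0.9; SH(240°)/CN(180°) gauche 0.7; SH(240°)/F(300°) gauche 0.5 → 4.2 kcal/mol.
CN at 240° (eclipsed): CH3(0°)/F(0°) eclipsed 2.1; I(120°)/CHO(120°) eclipsed 3.3; SH(240°)/CN(240°) eclipsed 1.8 → 7.2 kcal/mol.
CN at 300° (staggered): CH3(0°)/CN(300°) gauche 0.7; CH3(0°)/F(60°) gauche 0.6; I(120°)/F(60°) gauche 0.8; I(120°)/CHO(180°) gauche 0.9; SH(240°)/CN(300°) gauche 0.7; SH(240°)/CHO(180°) gauche 0.9 → 4.6 kcal/mol.
The maximum (7.8 kcal/mol) occurs with CN at 120°.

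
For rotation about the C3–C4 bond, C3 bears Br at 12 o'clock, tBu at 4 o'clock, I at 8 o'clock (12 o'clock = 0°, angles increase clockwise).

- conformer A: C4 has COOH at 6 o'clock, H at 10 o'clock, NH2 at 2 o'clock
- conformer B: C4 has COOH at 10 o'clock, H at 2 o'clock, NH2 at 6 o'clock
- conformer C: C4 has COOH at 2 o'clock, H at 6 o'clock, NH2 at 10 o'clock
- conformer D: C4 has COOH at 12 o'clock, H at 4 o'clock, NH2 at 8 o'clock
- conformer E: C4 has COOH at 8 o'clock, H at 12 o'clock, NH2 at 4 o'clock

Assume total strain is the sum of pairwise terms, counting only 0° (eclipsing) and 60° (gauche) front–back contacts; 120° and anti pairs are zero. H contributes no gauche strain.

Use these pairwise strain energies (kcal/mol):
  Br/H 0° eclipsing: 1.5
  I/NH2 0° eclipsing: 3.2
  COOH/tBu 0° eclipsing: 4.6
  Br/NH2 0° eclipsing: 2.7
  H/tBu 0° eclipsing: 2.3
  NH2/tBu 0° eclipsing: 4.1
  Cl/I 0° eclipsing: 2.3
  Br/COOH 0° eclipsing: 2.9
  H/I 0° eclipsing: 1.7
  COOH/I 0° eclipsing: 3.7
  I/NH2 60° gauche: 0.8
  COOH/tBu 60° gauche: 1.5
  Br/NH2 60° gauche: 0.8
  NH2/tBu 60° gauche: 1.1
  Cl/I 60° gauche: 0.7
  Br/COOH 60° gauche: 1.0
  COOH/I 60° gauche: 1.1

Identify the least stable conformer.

E

A (staggered): Br(0°)/NH2(60°) gauche 0.8; tBu(120°)/COOH(180°) gauche 1.5; tBu(120°)/NH2(60°) gauche 1.1; I(240°)/COOH(180°) gauche 1.1 → 4.5 kcal/mol.
B (staggered): Br(0°)/COOH(300°) gauche 1.0; tBu(120°)/NH2(180°) gauche 1.1; I(240°)/COOH(300°) gauche 1.1; I(240°)/NH2(180°) gauche 0.8 → 4.0 kcal/mol.
C (staggered): Br(0°)/COOH(60°) gauche 1.0; Br(0°)/NH2(300°) gauche 0.8; tBu(120°)/COOH(60°) gauche 1.5; I(240°)/NH2(300°) gauche 0.8 → 4.1 kcal/mol.
D (eclipsed): Br(0°)/COOH(0°) eclipsed 2.9; tBu(120°)/H(120°) eclipsed 2.3; I(240°)/NH2(240°) eclipsed 3.2 → 8.4 kcal/mol.
E (eclipsed): Br(0°)/H(0°) eclipsed 1.5; tBu(120°)/NH2(120°) eclipsed 4.1; I(240°)/COOH(240°) eclipsed 3.7 → 9.3 kcal/mol.
E has the highest total (9.3 kcal/mol).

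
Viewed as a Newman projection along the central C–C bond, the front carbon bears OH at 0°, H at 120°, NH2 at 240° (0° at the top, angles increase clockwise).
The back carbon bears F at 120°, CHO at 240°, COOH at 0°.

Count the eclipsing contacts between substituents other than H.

2

Non-H eclipsing pairs: OH(0°)/COOH(0°); NH2(240°)/CHO(240°) — 2 interactions.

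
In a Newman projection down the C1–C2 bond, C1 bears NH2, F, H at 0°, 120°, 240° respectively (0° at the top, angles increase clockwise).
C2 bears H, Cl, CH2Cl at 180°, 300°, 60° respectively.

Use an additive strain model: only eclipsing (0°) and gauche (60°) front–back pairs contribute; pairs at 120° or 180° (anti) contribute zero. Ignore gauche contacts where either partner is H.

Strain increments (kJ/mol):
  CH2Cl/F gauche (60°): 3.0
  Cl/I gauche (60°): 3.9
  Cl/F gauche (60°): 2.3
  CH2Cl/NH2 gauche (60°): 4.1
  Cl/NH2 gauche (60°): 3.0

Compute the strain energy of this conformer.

10.1 kJ/mol

This conformer (staggered): NH2(0°)/Cl(300°) gauche 3.0; NH2(0°)/CH2Cl(60°) gauche 4.1; F(120°)/CH2Cl(60°) gauche 3.0 → 10.1 kJ/mol.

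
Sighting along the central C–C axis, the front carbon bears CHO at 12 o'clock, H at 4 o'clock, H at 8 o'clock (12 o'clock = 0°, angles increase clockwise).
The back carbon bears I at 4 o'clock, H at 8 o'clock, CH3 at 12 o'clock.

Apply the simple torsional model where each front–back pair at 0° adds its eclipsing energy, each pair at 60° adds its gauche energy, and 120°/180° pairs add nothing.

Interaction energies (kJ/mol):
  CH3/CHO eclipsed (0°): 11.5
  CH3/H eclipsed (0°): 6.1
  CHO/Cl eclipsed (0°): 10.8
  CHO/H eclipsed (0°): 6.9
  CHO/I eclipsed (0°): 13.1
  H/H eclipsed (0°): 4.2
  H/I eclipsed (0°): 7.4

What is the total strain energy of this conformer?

This conformer (eclipsed): CHO(0°)/CH3(0°) eclipsed 11.5; H(120°)/I(120°) eclipsed 7.4; H(240°)/H(240°) eclipsed 4.2 → 23.1 kJ/mol.

23.1 kJ/mol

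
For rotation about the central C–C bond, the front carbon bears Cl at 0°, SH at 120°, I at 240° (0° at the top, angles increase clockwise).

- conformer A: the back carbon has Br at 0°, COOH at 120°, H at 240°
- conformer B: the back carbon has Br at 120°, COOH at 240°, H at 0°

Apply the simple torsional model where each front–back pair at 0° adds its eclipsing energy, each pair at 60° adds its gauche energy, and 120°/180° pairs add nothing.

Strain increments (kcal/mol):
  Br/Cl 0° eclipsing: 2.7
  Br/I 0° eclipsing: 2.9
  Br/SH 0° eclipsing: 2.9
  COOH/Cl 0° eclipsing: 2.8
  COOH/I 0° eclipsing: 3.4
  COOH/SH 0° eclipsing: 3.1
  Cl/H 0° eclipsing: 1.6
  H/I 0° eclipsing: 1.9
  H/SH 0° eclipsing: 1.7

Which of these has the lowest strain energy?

A is eclipsed. Cl at 0° is eclipsed with Br at 0° (2.7); SH at 120° is eclipsed with COOH at 120° (3.1); I at 240° is eclipsed with H at 240° (1.9). Total 7.7 kcal/mol.
B is eclipsed. Cl at 0° is eclipsed with H at 0° (1.6); SH at 120° is eclipsed with Br at 120° (2.9); I at 240° is eclipsed with COOH at 240° (3.4). Total 7.9 kcal/mol.
A has the lowest total (7.7 kcal/mol).

A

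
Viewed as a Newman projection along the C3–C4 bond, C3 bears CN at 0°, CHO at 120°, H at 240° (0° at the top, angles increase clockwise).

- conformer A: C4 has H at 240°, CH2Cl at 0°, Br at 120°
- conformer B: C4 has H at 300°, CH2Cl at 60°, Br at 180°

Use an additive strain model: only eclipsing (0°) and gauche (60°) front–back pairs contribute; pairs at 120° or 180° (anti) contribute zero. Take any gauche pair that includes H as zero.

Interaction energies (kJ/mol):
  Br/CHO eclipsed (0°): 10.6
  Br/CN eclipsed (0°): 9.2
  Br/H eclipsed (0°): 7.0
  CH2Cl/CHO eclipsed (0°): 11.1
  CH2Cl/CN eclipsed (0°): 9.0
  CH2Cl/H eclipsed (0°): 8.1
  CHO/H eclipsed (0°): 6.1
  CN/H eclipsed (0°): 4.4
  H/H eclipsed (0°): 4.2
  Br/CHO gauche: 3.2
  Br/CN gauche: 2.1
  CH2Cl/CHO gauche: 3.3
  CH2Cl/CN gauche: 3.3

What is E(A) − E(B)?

+14.0 kJ/mol

A (eclipsed): CN–CH2Cl eclipsed, CHO–Br eclipsed, H–H eclipsed; 9.0 + 10.6 + 4.2 = 23.8 kJ/mol.
B (staggered): CN–CH2Cl gauche, CHO–CH2Cl gauche, CHO–Br gauche; 3.3 + 3.3 + 3.2 = 9.8 kJ/mol.
E(A) − E(B) = 23.8 − 9.8 = +14.0 kJ/mol.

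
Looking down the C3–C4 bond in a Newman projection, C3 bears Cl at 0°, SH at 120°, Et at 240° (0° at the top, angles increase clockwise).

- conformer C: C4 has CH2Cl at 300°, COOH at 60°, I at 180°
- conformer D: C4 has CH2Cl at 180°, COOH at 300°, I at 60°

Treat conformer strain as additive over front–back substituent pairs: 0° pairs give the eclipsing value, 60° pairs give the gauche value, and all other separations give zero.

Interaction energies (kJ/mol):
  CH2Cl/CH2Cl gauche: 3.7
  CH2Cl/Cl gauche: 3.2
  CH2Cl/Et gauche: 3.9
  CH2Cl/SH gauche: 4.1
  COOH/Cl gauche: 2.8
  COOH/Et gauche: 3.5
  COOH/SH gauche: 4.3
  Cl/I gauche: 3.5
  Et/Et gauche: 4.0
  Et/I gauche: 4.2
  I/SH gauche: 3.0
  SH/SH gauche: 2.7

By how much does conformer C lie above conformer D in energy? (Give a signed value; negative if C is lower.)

C (staggered): Cl–CH2Cl gauche, Cl–COOH gauche, SH–COOH gauche, SH–I gauche, Et–CH2Cl gauche, Et–I gauche; 3.2 + 2.8 + 4.3 + 3.0 + 3.9 + 4.2 = 21.4 kJ/mol.
D (staggered): Cl–COOH gauche, Cl–I gauche, SH–CH2Cl gauche, SH–I gauche, Et–CH2Cl gauche, Et–COOH gauche; 2.8 + 3.5 + 4.1 + 3.0 + 3.9 + 3.5 = 20.8 kJ/mol.
E(C) − E(D) = 21.4 − 20.8 = +0.6 kJ/mol.

+0.6 kJ/mol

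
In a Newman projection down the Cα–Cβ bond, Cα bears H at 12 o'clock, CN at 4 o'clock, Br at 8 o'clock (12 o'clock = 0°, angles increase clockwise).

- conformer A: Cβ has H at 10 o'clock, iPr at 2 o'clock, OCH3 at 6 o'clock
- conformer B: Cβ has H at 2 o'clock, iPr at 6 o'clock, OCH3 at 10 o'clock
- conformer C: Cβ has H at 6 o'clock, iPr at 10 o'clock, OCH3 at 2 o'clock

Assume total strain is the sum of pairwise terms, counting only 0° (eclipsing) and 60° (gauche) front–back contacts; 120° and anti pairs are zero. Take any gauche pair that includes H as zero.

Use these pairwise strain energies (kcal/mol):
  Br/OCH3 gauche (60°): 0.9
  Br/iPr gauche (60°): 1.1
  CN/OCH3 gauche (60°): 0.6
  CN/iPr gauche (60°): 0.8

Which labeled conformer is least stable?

A (staggered): CN–iPr gauche, CN–OCH3 gauche, Br–OCH3 gauche; 0.8 + 0.6 + 0.9 = 2.3 kcal/mol.
B (staggered): CN–iPr gauche, Br–iPr gauche, Br–OCH3 gauche; 0.8 + 1.1 + 0.9 = 2.8 kcal/mol.
C (staggered): CN–OCH3 gauche, Br–iPr gauche; 0.6 + 1.1 = 1.7 kcal/mol.
B has the highest total (2.8 kcal/mol).

B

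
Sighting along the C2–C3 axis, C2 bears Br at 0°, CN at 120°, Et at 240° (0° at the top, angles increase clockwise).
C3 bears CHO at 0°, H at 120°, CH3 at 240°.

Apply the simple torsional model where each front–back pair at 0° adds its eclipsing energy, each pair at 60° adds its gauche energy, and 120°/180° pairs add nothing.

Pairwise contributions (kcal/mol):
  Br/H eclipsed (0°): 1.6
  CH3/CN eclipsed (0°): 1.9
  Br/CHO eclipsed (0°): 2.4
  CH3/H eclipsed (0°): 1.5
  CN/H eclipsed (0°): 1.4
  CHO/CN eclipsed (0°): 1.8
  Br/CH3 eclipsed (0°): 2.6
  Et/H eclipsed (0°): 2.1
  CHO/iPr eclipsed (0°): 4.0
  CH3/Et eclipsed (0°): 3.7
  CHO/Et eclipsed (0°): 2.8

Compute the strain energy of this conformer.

This conformer (eclipsed): Br(0°)/CHO(0°) eclipsed 2.4; CN(120°)/H(120°) eclipsed 1.4; Et(240°)/CH3(240°) eclipsed 3.7 → 7.5 kcal/mol.

7.5 kcal/mol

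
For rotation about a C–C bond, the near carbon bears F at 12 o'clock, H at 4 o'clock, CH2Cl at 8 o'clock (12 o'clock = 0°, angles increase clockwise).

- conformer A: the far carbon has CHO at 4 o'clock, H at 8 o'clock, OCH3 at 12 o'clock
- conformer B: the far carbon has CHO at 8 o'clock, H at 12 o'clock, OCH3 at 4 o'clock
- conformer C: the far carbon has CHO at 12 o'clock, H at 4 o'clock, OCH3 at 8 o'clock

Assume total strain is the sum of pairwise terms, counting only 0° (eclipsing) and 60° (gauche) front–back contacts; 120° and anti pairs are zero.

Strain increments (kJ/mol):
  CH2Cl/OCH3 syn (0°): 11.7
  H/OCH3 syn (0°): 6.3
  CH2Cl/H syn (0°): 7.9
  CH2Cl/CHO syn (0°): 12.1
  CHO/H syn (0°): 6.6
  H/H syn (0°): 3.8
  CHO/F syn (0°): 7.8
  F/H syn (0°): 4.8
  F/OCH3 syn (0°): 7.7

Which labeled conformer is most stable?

A is eclipsed. F at 0° is eclipsed with OCH3 at 0° (7.7); H at 120° is eclipsed with CHO at 120° (6.6); CH2Cl at 240° is eclipsed with H at 240° (7.9). Total 22.2 kJ/mol.
B is eclipsed. F at 0° is eclipsed with H at 0° (4.8); H at 120° is eclipsed with OCH3 at 120° (6.3); CH2Cl at 240° is eclipsed with CHO at 240° (12.1). Total 23.2 kJ/mol.
C is eclipsed. F at 0° is eclipsed with CHO at 0° (7.8); H at 120° is eclipsed with H at 120° (3.8); CH2Cl at 240° is eclipsed with OCH3 at 240° (11.7). Total 23.3 kJ/mol.
A has the lowest total (22.2 kJ/mol).

A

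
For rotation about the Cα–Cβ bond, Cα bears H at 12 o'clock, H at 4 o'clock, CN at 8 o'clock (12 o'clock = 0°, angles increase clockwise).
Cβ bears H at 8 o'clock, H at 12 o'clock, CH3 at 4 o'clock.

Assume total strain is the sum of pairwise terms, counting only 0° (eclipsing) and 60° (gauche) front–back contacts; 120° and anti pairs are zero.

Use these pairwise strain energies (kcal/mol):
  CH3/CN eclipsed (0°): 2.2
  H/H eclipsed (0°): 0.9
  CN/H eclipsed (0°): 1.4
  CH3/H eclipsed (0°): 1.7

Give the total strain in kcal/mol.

This conformer (eclipsed): H–H eclipsed, H–CH3 eclipsed, CN–H eclipsed; 0.9 + 1.7 + 1.4 = 4.0 kcal/mol.

4.0 kcal/mol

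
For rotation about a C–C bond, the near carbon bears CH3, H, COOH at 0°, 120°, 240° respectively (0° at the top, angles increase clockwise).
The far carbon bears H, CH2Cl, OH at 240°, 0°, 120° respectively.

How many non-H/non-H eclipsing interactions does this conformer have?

Non-H eclipsing pairs: CH3(0°)/CH2Cl(0°) — 1 interaction.

1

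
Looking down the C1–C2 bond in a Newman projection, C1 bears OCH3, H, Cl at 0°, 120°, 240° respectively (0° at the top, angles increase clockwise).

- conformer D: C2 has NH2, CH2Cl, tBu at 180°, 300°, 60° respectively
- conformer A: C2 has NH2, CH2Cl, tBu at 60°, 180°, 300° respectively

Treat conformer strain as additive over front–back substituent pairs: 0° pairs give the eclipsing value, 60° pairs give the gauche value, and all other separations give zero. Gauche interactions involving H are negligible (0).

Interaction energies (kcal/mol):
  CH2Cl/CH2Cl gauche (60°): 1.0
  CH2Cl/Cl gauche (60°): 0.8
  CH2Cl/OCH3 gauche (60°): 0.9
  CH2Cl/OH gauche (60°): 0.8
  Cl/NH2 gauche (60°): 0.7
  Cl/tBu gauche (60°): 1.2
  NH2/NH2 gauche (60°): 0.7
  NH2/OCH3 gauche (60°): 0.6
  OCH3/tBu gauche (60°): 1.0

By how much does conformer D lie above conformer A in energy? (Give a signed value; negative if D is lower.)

D is staggered. OCH3 at 0° is gauche with CH2Cl at 300° (0.9); OCH3 at 0° is gauche with tBu at 60° (1.0); Cl at 240° is gauche with NH2 at 180° (0.7); Cl at 240° is gauche with CH2Cl at 300° (0.8). Total 3.4 kcal/mol.
A is staggered. OCH3 at 0° is gauche with NH2 at 60° (0.6); OCH3 at 0° is gauche with tBu at 300° (1.0); Cl at 240° is gauche with CH2Cl at 180° (0.8); Cl at 240° is gauche with tBu at 300° (1.2). Total 3.6 kcal/mol.
E(D) − E(A) = 3.4 − 3.6 = -0.2 kcal/mol.

-0.2 kcal/mol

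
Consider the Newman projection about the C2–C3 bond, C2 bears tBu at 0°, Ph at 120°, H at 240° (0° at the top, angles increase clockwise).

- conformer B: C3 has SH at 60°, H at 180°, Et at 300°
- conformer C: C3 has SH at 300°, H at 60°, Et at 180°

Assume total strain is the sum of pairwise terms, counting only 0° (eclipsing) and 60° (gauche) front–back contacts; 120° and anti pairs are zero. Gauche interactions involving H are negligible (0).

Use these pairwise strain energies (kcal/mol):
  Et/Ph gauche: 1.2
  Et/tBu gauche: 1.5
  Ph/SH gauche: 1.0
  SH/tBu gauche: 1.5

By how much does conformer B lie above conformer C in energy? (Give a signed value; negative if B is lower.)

+1.3 kcal/mol

B (staggered): tBu–SH gauche, tBu–Et gauche, Ph–SH gauche; 1.5 + 1.5 + 1.0 = 4.0 kcal/mol.
C (staggered): tBu–SH gauche, Ph–Et gauche; 1.5 + 1.2 = 2.7 kcal/mol.
E(B) − E(C) = 4.0 − 2.7 = +1.3 kcal/mol.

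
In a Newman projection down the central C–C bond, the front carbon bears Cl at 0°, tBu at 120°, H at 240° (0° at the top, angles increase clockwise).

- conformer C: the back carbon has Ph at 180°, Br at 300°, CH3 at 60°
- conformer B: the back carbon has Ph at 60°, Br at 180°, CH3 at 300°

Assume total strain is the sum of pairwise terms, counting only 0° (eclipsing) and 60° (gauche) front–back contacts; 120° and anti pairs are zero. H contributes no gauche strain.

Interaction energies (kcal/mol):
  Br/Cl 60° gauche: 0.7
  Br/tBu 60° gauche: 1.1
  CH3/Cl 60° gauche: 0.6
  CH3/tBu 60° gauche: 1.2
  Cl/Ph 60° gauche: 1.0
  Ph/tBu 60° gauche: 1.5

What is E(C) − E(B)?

C (staggered): Cl–Br gauche, Cl–CH3 gauche, tBu–Ph gauche, tBu–CH3 gauche; 0.7 + 0.6 + 1.5 + 1.2 = 4.0 kcal/mol.
B (staggered): Cl–Ph gauche, Cl–CH3 gauche, tBu–Ph gauche, tBu–Br gauche; 1.0 + 0.6 + 1.5 + 1.1 = 4.2 kcal/mol.
E(C) − E(B) = 4.0 − 4.2 = -0.2 kcal/mol.

-0.2 kcal/mol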